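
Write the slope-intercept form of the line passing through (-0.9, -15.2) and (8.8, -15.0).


m = (0.2)/(9.7) = 0.0206
b = y1 - m*x1 = -15.2 - (0.2*(-0.9))/(9.7) = -15.2 + 0.0186 = -15.1814

y = 0.0206x - 15.1814


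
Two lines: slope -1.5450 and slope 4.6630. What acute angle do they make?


m1-m2 = -6.208
1+m1*m2 = -6.204335
tan(theta) = |-6.208/(-6.204335)| = 1.000591
theta = arctan(|-6.208/(-6.204335)|) = 45.0169 degrees (acute angle)

45.0169 degrees


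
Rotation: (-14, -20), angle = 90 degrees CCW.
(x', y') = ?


cos(90) = 0, sin(90) = 1
x' = -14*0 + 20*1 = 20
y' = -14*1 - 20*0 = -14

(20, -14)


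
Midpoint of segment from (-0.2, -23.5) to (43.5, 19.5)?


Mx = (-0.2 + 43.5)/2 = 43.3/2 = 21.6500
My = (-23.5 + 19.5)/2 = -4.0/2 = -2.0000

(21.6500, -2.0000)


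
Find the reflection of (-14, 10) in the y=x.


Reflection rule for y=x: (y, x)
(-14, 10) -> (10, -14)

(10, -14)


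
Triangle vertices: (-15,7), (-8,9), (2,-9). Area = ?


-15*(9+ 9) = -270
-8*(-9-7) = 128
2*(7-9) = -4
sum = -146
Area = |-146|/2 = 73.0000

73.0000 sq units


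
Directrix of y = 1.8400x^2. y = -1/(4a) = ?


a = 1.8400
1/(4a) = 0.1359
directrix: y = -0.1359 = -0.1359

y = -0.1359


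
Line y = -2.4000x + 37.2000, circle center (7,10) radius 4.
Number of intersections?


Substitute y = -2.4000x + 37.2000: (x-7)^2 + (-2.4000x+37.2000-10)^2 = 16
Expand to Ax^2 + Bx + C = 0, where b-k = 27.2
A = 1+m^2 = 6.76
B = 2(m(b-k) - h) = 2(-2.4000*27.2 - 7) = -144.56
C = h^2 + (b-k)^2 - r^2 = 49 + 739.84 - 16 = 772.84
disc = B^2-4AC = 20897.5936 - 20897.5936 = 0
disc = 0

1 intersection point (tangent)


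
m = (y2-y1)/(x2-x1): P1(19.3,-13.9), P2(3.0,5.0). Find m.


dy = 5.0 + 13.9 = 18.9
dx = 3.0 - 19.3 = -16.3
m = 18.9/(-16.3) = -1.1595

m = -1.1595


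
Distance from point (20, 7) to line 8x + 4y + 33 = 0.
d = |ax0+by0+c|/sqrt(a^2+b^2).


|8*20 + 4*7 + 33| = |221| = 221
sqrt(64 + 16) = sqrt(80) = 8.9443
d = 221/sqrt(80) = 24.7086

24.7086


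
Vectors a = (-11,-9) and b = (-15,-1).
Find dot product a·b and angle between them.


a·b = -11*(-15) - 9*(-1) = 165 + 9 = 174
|a| = sqrt(121+81) = 14.2127
|b| = sqrt(225+1) = 15.0333
cos(theta) = 174/(sqrt(202)*sqrt(226)) = 174/sqrt(45652) = 0.814365
theta = arccos(174/sqrt(45652)) = 35.4753 degrees

a·b = 174, theta = 35.4753 deg


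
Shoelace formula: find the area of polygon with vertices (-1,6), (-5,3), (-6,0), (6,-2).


sum(xi*y_{i+1}) = -1*3 - 5*0 - 6*(-2) + 6*6 = 45
sum(yi*x_{i+1}) = 6*(-5) + 3*(-6) + 0*6 - 2*(-1) = -46
Area = |45 + 46|/2 = 91/2 = 45.5000

45.5000 sq units


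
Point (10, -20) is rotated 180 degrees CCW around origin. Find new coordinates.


cos(180) = -1, sin(180) = 0
x' = 10*(-1) + 20*0 = -10
y' = 10*0 - 20*(-1) = 20

(-10, 20)


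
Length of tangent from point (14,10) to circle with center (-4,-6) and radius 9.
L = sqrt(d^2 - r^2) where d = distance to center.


d = sqrt((14+ 4)^2 + (10+ 6)^2) = sqrt(324+256) = 24.0832
L = sqrt(580.0000 - 81) = sqrt(499.0000) = 22.3383

22.3383


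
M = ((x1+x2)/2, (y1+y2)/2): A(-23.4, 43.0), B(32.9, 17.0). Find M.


Mx = (-23.4 + 32.9)/2 = 9.5/2 = 4.7500
My = (43.0 + 17.0)/2 = 60.0/2 = 30.0000

(4.7500, 30.0000)


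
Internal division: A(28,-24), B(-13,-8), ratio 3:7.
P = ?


Px = (3*(-13) + 7*28)/10 = 157/10 = 15.7000
Py = (3*(-8) + 7*(-24))/10 = -192/10 = -19.2000

P = (15.7000, -19.2000)


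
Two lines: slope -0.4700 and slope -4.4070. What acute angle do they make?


m1-m2 = 3.937
1+m1*m2 = 3.07129
tan(theta) = |3.937/3.07129| = 1.281872
theta = arctan(|3.937/3.07129|) = 52.0419 degrees (acute angle)

52.0419 degrees


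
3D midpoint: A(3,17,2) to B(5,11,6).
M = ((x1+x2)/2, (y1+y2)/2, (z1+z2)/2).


Mx = (3+5)/2 = 4.0000
My = (17+11)/2 = 14.0000
Mz = (2+6)/2 = 4.0000

M = (4.0000, 14.0000, 4.0000)


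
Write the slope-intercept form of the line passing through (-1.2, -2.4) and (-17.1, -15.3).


m = (-12.9)/(-15.9) = 0.8113
b = y1 - m*x1 = -2.4 - (-12.9*(-1.2))/(-15.9) = -2.4 + 0.9736 = -1.4264

y = 0.8113x - 1.4264


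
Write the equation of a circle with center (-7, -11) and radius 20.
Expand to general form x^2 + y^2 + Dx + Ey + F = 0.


(x+ 7)^2 + (y+ 11)^2 = 20^2
D = -2h = 14, E = -2k = 22
F = h^2+k^2-r^2 = 49+121-400 = -230

x^2 + y^2 + 14x + 22y - 230 = 0


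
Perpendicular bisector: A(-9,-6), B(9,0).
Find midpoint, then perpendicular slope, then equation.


Midpoint = (0, -3)
Slope of AB = dy/dx = 6/18 = 0.3333
Perp slope = -dx/dy = -18/6 = -3.0000
b = My - (perp slope)*Mx = -3 + (18*0)/6 = -3 + 0 = -3.0000

y = -3.0000x - 3.0000


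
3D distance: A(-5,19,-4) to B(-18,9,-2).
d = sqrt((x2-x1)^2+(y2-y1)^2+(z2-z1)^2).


dx=-13, dy=-10, dz=2
d = sqrt(169+100+4) = sqrt(273) = 16.5227

16.5227


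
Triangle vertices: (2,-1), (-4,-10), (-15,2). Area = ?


2*(-10-2) = -24
-4*(2+ 1) = -12
-15*(-1+ 10) = -135
sum = -171
Area = |-171|/2 = 85.5000

85.5000 sq units


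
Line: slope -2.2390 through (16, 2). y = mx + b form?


y - 2 = -2.2390(x - 16)
y = -2.2390x + 2 + 2.2390*16
y = -2.2390x + 37.8240

y = -2.2390x + 37.8240


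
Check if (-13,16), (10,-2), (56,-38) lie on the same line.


-13*(-2+ 38) + 10*(-38-16) + 56*(16+ 2)
= -468 - 540 + 1008 = 0

Yes, collinear (determinant = 0)


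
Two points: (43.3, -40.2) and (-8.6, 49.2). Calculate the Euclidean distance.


dx = -8.6 - 43.3 = -51.9
dy = 49.2 + 40.2 = 89.4
d = sqrt(2693.61 + 7992.36) = sqrt(10685.97) = 103.3730

103.3730


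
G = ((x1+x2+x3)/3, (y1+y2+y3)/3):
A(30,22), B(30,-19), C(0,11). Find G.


Gx = (30+30+0)/3 = 60/3 = 20.0000
Gy = (22- 19+11)/3 = 14/3 = 4.6667

G = (20.0000, 4.6667)


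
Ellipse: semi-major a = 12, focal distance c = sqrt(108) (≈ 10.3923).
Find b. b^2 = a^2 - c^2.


b^2 = 12^2 - (sqrt(108))^2 = 144 - 108 = 36
b = sqrt(36) = 6

b = 6


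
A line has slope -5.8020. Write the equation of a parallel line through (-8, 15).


Parallel lines have equal slopes.
m2 = -5.8020
b2 = 15 + 5.8020*(-8) = -31.4160

y = -5.8020x - 31.4160


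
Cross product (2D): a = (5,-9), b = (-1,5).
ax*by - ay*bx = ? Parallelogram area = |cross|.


cross = 5*5 + 9*(-1) = 25 - 9 = 16
Parallelogram area = |16| = 16

cross = 16, parallelogram area = 16


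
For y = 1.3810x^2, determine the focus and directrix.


a = 1.3810
1/(4a) = 0.1810
Focus = (0, 0.1810)
Directrix: y = -0.1810

Focus = (0, 0.1810), Directrix: y = -0.1810


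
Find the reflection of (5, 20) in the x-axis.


Reflection rule for x-axis: (x, -y)
(5, 20) -> (5, -20)

(5, -20)


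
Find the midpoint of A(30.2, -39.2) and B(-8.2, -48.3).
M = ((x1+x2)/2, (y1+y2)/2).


Mx = (30.2 - 8.2)/2 = 22.0/2 = 11.0000
My = (-39.2 - 48.3)/2 = -87.5/2 = -43.7500

(11.0000, -43.7500)


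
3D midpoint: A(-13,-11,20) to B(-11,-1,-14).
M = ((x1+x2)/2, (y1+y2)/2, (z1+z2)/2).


Mx = (-13- 11)/2 = -12.0000
My = (-11- 1)/2 = -6.0000
Mz = (20- 14)/2 = 3.0000

M = (-12.0000, -6.0000, 3.0000)


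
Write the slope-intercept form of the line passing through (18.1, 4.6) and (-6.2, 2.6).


m = (-2)/(-24.3) = 0.0823
b = y1 - m*x1 = 4.6 - (-2*18.1)/(-24.3) = 4.6 - 1.4897 = 3.1103

y = 0.0823x + 3.1103


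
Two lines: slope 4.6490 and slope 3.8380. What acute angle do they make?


m1-m2 = 0.811
1+m1*m2 = 18.842862
tan(theta) = |0.811/18.842862| = 0.043040
theta = arctan(|0.811/18.842862|) = 2.4645 degrees (acute angle)

2.4645 degrees


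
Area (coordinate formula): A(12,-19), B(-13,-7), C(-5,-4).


12*(-7+ 4) = -36
-13*(-4+ 19) = -195
-5*(-19+ 7) = 60
sum = -171
Area = |-171|/2 = 85.5000

85.5000 sq units


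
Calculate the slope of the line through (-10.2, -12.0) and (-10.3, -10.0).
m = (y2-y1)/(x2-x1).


dy = -10.0 + 12.0 = 2.0
dx = -10.3 + 10.2 = -0.1
m = 2.0/(-0.1) = -20.0000

m = -20.0000


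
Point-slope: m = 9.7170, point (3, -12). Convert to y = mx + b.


y + 12 = 9.7170(x - 3)
y = 9.7170x - 12 - 9.7170*3
y = 9.7170x - 41.1510

y = 9.7170x - 41.1510


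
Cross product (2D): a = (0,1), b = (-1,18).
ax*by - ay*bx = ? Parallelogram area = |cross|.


cross = 0*18 - 1*(-1) = 0 + 1 = 1
Parallelogram area = |1| = 1

cross = 1, parallelogram area = 1


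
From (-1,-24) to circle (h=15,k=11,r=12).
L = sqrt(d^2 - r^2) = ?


d = sqrt((-1-15)^2 + (-24-11)^2) = sqrt(256+1225) = 38.4838
L = sqrt(1481.0000 - 144) = sqrt(1337.0000) = 36.5650

36.5650


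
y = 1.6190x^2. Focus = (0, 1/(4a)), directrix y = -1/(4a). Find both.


a = 1.6190
1/(4a) = 0.1544
Focus = (0, 0.1544)
Directrix: y = -0.1544

Focus = (0, 0.1544), Directrix: y = -0.1544


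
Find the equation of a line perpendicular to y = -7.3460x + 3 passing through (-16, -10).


Perpendicular slope = -1/m1 = -1/(-7.3460) = 0.1361
b2 = y0 - m2*x0 = -10 - 16/(-7.3460) = -10 + 2.1781 = -7.8219

y = 0.1361x - 7.8219


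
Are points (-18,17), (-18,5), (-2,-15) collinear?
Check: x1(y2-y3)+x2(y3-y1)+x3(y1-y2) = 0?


-18*(5+ 15) - 18*(-15-17) - 2*(17-5)
= -360 + 576 - 24 = 192

No, not collinear (determinant = 192)


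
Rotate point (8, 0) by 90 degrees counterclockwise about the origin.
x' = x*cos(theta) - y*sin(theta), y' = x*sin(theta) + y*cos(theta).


cos(90) = 0, sin(90) = 1
x' = 8*0 - 0*1 = 0
y' = 8*1 + 0*0 = 8

(0, 8)


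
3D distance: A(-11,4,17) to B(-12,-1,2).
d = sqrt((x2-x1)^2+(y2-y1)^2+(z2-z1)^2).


dx=-1, dy=-5, dz=-15
d = sqrt(1+25+225) = sqrt(251) = 15.8430

15.8430


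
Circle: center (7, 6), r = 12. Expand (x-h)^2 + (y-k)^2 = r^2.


(x-7)^2 + (y-6)^2 = 12^2
D = -2h = -14, E = -2k = -12
F = h^2+k^2-r^2 = 49+36-144 = -59

x^2 + y^2 - 14x - 12y - 59 = 0


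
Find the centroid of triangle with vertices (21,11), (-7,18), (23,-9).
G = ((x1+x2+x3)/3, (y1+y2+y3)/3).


Gx = (21- 7+23)/3 = 37/3 = 12.3333
Gy = (11+18- 9)/3 = 20/3 = 6.6667

G = (12.3333, 6.6667)


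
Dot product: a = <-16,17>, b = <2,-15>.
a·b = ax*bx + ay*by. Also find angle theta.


a·b = -16*2 + 17*(-15) = -32 - 255 = -287
|a| = sqrt(256+289) = 23.3452
|b| = sqrt(4+225) = 15.1327
cos(theta) = -287/(sqrt(545)*sqrt(229)) = -287/sqrt(124805) = -0.812392
theta = arccos(-287/sqrt(124805)) = 144.3303 degrees

a·b = -287, theta = 144.3303 deg


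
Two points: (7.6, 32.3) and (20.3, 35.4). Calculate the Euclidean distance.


dx = 20.3 - 7.6 = 12.7
dy = 35.4 - 32.3 = 3.1
d = sqrt(161.29 + 9.61) = sqrt(170.9) = 13.0729

13.0729


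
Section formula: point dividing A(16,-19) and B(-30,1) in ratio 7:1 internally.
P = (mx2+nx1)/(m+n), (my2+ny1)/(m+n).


Px = (7*(-30) + 1*16)/8 = -194/8 = -24.2500
Py = (7*1 + 1*(-19))/8 = -12/8 = -1.5000

P = (-24.2500, -1.5000)


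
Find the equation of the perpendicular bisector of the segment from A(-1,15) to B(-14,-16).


Midpoint = (-7.5, -0.5)
Slope of AB = dy/dx = -31/(-13) = 2.3846
Perp slope = -dx/dy = -13/31 = -0.4194
b = My - (perp slope)*Mx = -0.5 + (-13*(-7.5))/(-31) = -0.5 - 3.1452 = -3.6452

y = -0.4194x - 3.6452


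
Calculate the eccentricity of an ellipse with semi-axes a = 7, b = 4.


c = sqrt(49-16) = sqrt(33) = 5.7446
e = c/a = sqrt(33)/7 = 0.8207

e = 0.8207


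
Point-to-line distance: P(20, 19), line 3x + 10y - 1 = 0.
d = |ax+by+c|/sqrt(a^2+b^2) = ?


|3*20 + 10*19 - 1| = |249| = 249
sqrt(9 + 100) = sqrt(109) = 10.4403
d = 249/sqrt(109) = 23.8499

23.8499


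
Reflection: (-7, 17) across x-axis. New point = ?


Reflection rule for x-axis: (x, -y)
(-7, 17) -> (-7, -17)

(-7, -17)


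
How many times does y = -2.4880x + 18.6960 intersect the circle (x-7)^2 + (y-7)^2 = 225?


Substitute y = -2.4880x + 18.6960: (x-7)^2 + (-2.4880x+18.6960-7)^2 = 225
Expand to Ax^2 + Bx + C = 0, where b-k = 11.696
A = 1+m^2 = 7.190144
B = 2(m(b-k) - h) = 2(-2.4880*11.696 - 7) = -72.199296
C = h^2 + (b-k)^2 - r^2 = 49 + 136.796416 - 225 = -39.203584
disc = B^2-4AC = 5212.7383 + 1127.5177 = 6340.2560
disc > 0

2 intersection points


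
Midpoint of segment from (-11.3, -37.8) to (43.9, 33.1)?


Mx = (-11.3 + 43.9)/2 = 32.6/2 = 16.3000
My = (-37.8 + 33.1)/2 = -4.7/2 = -2.3500

(16.3000, -2.3500)


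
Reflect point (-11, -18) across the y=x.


Reflection rule for y=x: (y, x)
(-11, -18) -> (-18, -11)

(-18, -11)


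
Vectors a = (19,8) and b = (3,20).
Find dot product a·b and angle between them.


a·b = 19*3 + 8*20 = 57 + 160 = 217
|a| = sqrt(361+64) = 20.6155
|b| = sqrt(9+400) = 20.2237
cos(theta) = 217/(sqrt(425)*sqrt(409)) = 217/sqrt(173825) = 0.520479
theta = arccos(217/sqrt(173825)) = 58.6356 degrees

a·b = 217, theta = 58.6356 deg


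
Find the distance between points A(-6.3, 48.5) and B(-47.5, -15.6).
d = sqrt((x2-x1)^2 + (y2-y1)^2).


dx = -47.5 + 6.3 = -41.2
dy = -15.6 - 48.5 = -64.1
d = sqrt(1697.44 + 4108.81) = sqrt(5806.25) = 76.1988

76.1988


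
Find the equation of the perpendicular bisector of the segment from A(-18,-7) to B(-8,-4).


Midpoint = (-13, -5.5)
Slope of AB = dy/dx = 3/10 = 0.3000
Perp slope = -dx/dy = -10/3 = -3.3333
b = My - (perp slope)*Mx = -5.5 + (10*(-13))/3 = -5.5 - 43.3333 = -48.8333

y = -3.3333x - 48.8333


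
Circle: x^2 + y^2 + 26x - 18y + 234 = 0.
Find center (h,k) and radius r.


h = -D/2 = -26/2 = -13
k = -E/2 = 18/2 = 9
r^2 = h^2 + k^2 - F = 169 + 81 - 234 = 16
r = 4

Center (-13, 9), radius = 4


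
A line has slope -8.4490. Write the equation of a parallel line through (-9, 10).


Parallel lines have equal slopes.
m2 = -8.4490
b2 = 10 + 8.4490*(-9) = -66.0410

y = -8.4490x - 66.0410


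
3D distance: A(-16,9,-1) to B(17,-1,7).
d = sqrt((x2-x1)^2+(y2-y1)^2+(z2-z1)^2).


dx=33, dy=-10, dz=8
d = sqrt(1089+100+64) = sqrt(1253) = 35.3977

35.3977


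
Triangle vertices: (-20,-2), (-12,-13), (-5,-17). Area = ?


-20*(-13+ 17) = -80
-12*(-17+ 2) = 180
-5*(-2+ 13) = -55
sum = 45
Area = |45|/2 = 22.5000

22.5000 sq units


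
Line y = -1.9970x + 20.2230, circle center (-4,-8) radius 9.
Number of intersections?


Substitute y = -1.9970x + 20.2230: (x+ 4)^2 + (-1.9970x+20.2230+ 8)^2 = 81
Expand to Ax^2 + Bx + C = 0, where b-k = 28.223
A = 1+m^2 = 4.988009
B = 2(m(b-k) - h) = 2(-1.9970*28.223 + 4) = -104.722662
C = h^2 + (b-k)^2 - r^2 = 16 + 796.537729 - 81 = 731.537729
disc = B^2-4AC = 10966.8359 - 14595.6671 = -3628.8312
disc < 0

0 intersection points


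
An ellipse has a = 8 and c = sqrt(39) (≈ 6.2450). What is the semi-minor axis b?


b^2 = 8^2 - (sqrt(39))^2 = 64 - 39 = 25
b = sqrt(25) = 5

b = 5


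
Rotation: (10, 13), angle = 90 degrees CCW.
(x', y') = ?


cos(90) = 0, sin(90) = 1
x' = 10*0 - 13*1 = -13
y' = 10*1 + 13*0 = 10

(-13, 10)


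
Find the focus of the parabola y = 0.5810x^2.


a = 0.5810
4a = 2.3240
focus = (0, 1/2.3240) = (0, 0.4303)

Focus = (0, 0.4303)


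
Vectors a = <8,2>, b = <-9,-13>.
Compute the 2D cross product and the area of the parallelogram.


cross = 8*(-13) - 2*(-9) = -104 + 18 = -86
Parallelogram area = |-86| = 86

cross = -86, parallelogram area = 86


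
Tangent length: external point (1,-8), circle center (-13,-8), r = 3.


d = sqrt((1+ 13)^2 + (-8+ 8)^2) = sqrt(196+0) = 14.0000
L = sqrt(196.0000 - 9) = sqrt(187.0000) = 13.6748

13.6748


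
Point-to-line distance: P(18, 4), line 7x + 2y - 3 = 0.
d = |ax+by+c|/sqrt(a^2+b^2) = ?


|7*18 + 2*4 - 3| = |131| = 131
sqrt(49 + 4) = sqrt(53) = 7.2801
d = 131/sqrt(53) = 17.9942

17.9942


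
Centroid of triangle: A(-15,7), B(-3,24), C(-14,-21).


Gx = (-15- 3- 14)/3 = -32/3 = -10.6667
Gy = (7+24- 21)/3 = 10/3 = 3.3333

G = (-10.6667, 3.3333)


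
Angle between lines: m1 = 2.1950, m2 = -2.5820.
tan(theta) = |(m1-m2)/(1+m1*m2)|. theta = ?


m1-m2 = 4.777
1+m1*m2 = -4.66749
tan(theta) = |4.777/(-4.66749)| = 1.023462
theta = arctan(|4.777/(-4.66749)|) = 45.6643 degrees (acute angle)

45.6643 degrees


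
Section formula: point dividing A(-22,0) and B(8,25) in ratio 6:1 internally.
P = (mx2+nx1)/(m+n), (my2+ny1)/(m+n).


Px = (6*8 + 1*(-22))/7 = 26/7 = 3.7143
Py = (6*25 + 1*0)/7 = 150/7 = 21.4286

P = (3.7143, 21.4286)


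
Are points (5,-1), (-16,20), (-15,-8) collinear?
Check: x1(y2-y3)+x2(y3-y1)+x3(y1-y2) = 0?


5*(20+ 8) - 16*(-8+ 1) - 15*(-1-20)
= 140 + 112 + 315 = 567

No, not collinear (determinant = 567)


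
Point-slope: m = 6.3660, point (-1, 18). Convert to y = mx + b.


y - 18 = 6.3660(x + 1)
y = 6.3660x + 18 - 6.3660*(-1)
y = 6.3660x + 24.3660

y = 6.3660x + 24.3660


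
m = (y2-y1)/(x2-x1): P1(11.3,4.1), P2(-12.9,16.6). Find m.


dy = 16.6 - 4.1 = 12.5
dx = -12.9 - 11.3 = -24.2
m = 12.5/(-24.2) = -0.5165

m = -0.5165


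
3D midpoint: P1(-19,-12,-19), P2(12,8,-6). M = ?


Mx = (-19+12)/2 = -3.5000
My = (-12+8)/2 = -2.0000
Mz = (-19- 6)/2 = -12.5000

M = (-3.5000, -2.0000, -12.5000)


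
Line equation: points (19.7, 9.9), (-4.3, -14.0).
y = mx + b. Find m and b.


m = (-23.9)/(-24.0) = 0.9958
b = y1 - m*x1 = 9.9 - (-23.9*19.7)/(-24.0) = 9.9 - 19.6179 = -9.7179

y = 0.9958x - 9.7179


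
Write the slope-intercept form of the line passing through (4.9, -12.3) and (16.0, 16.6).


m = (28.9)/(11.1) = 2.6036
b = y1 - m*x1 = -12.3 - (28.9*4.9)/(11.1) = -12.3 - 12.7577 = -25.0577

y = 2.6036x - 25.0577


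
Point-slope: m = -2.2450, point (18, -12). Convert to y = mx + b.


y + 12 = -2.2450(x - 18)
y = -2.2450x - 12 + 2.2450*18
y = -2.2450x + 28.4100

y = -2.2450x + 28.4100


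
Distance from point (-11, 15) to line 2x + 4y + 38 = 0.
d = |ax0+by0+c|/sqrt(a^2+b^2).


|2*(-11) + 4*15 + 38| = |76| = 76
sqrt(4 + 16) = sqrt(20) = 4.4721
d = 76/sqrt(20) = 16.9941

16.9941


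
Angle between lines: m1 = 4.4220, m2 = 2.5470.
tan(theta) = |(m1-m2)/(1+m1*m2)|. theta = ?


m1-m2 = 1.875
1+m1*m2 = 12.262834
tan(theta) = |1.875/12.262834| = 0.152901
theta = arctan(|1.875/12.262834|) = 8.6933 degrees (acute angle)

8.6933 degrees


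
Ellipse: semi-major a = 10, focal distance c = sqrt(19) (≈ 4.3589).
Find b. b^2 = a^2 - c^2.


b^2 = 10^2 - (sqrt(19))^2 = 100 - 19 = 81
b = sqrt(81) = 9

b = 9


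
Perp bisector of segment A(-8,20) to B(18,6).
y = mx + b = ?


Midpoint = (5, 13)
Slope of AB = dy/dx = -14/26 = -0.5385
Perp slope = -dx/dy = 26/14 = 1.8571
b = My - (perp slope)*Mx = 13 + (26*5)/(-14) = 13 - 9.2857 = 3.7143

y = 1.8571x + 3.7143


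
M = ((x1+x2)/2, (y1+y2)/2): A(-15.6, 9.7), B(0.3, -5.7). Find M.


Mx = (-15.6 + 0.3)/2 = -15.3/2 = -7.6500
My = (9.7 - 5.7)/2 = 4/2 = 2.0000

(-7.6500, 2.0000)


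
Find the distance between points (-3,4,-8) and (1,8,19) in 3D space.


dx=4, dy=4, dz=27
d = sqrt(16+16+729) = sqrt(761) = 27.5862

27.5862


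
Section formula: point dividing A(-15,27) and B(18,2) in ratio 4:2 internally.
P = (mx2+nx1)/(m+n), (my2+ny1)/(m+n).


Px = (4*18 + 2*(-15))/6 = 42/6 = 7.0000
Py = (4*2 + 2*27)/6 = 62/6 = 10.3333

P = (7.0000, 10.3333)


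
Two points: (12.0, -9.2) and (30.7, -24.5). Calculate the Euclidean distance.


dx = 30.7 - 12.0 = 18.7
dy = -24.5 + 9.2 = -15.3
d = sqrt(349.69 + 234.09) = sqrt(583.78) = 24.1615

24.1615


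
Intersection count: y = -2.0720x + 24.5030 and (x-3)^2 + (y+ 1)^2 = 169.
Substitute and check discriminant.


Substitute y = -2.0720x + 24.5030: (x-3)^2 + (-2.0720x+24.5030+ 1)^2 = 169
Expand to Ax^2 + Bx + C = 0, where b-k = 25.503
A = 1+m^2 = 5.293184
B = 2(m(b-k) - h) = 2(-2.0720*25.503 - 3) = -111.684432
C = h^2 + (b-k)^2 - r^2 = 9 + 650.403009 - 169 = 490.403009
disc = B^2-4AC = 12473.4124 - 10383.1734 = 2090.2390
disc > 0

2 intersection points


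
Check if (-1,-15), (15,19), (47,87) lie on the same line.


-1*(19-87) + 15*(87+ 15) + 47*(-15-19)
= 68 + 1530 - 1598 = 0

Yes, collinear (determinant = 0)


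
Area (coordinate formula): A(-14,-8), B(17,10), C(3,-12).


-14*(10+ 12) = -308
17*(-12+ 8) = -68
3*(-8-10) = -54
sum = -430
Area = |-430|/2 = 215.0000

215.0000 sq units


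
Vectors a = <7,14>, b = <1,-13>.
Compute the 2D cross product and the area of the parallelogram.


cross = 7*(-13) - 14*1 = -91 - 14 = -105
Parallelogram area = |-105| = 105

cross = -105, parallelogram area = 105


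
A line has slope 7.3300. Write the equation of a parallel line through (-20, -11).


Parallel lines have equal slopes.
m2 = 7.3300
b2 = -11 - 7.3300*(-20) = 135.6000

y = 7.3300x + 135.6000


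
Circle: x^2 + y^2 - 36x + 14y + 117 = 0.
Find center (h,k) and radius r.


h = -D/2 = 36/2 = 18
k = -E/2 = -14/2 = -7
r^2 = h^2 + k^2 - F = 324 + 49 - 117 = 256
r = 16

Center (18, -7), radius = 16


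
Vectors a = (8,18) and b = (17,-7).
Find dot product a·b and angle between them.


a·b = 8*17 + 18*(-7) = 136 - 126 = 10
|a| = sqrt(64+324) = 19.6977
|b| = sqrt(289+49) = 18.3848
cos(theta) = 10/(sqrt(388)*sqrt(338)) = 10/sqrt(131144) = 0.027614
theta = arccos(10/sqrt(131144)) = 88.4176 degrees

a·b = 10, theta = 88.4176 deg


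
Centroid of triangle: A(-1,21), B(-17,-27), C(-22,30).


Gx = (-1- 17- 22)/3 = -40/3 = -13.3333
Gy = (21- 27+30)/3 = 24/3 = 8.0000

G = (-13.3333, 8.0000)


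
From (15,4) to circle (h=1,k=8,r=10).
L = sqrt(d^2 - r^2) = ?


d = sqrt((15-1)^2 + (4-8)^2) = sqrt(196+16) = 14.5602
L = sqrt(212.0000 - 100) = sqrt(112.0000) = 10.5830

10.5830


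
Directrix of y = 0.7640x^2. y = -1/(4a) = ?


a = 0.7640
1/(4a) = 0.3272
directrix: y = -0.3272 = -0.3272

y = -0.3272


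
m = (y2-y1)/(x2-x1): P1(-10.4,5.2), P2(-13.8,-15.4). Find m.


dy = -15.4 - 5.2 = -20.6
dx = -13.8 + 10.4 = -3.4
m = -20.6/(-3.4) = 6.0588

m = 6.0588


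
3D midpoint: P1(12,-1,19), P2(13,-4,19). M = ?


Mx = (12+13)/2 = 12.5000
My = (-1- 4)/2 = -2.5000
Mz = (19+19)/2 = 19.0000

M = (12.5000, -2.5000, 19.0000)


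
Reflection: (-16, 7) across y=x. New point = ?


Reflection rule for y=x: (y, x)
(-16, 7) -> (7, -16)

(7, -16)


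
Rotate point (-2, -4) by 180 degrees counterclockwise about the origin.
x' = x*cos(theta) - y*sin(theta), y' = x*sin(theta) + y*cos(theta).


cos(180) = -1, sin(180) = 0
x' = -2*(-1) + 4*0 = 2
y' = -2*0 - 4*(-1) = 4

(2, 4)


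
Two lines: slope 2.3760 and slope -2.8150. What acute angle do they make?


m1-m2 = 5.191
1+m1*m2 = -5.68844
tan(theta) = |5.191/(-5.68844)| = 0.912552
theta = arctan(|5.191/(-5.68844)|) = 42.3821 degrees (acute angle)

42.3821 degrees


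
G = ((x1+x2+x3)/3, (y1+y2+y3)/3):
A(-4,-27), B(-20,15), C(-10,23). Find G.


Gx = (-4- 20- 10)/3 = -34/3 = -11.3333
Gy = (-27+15+23)/3 = 11/3 = 3.6667

G = (-11.3333, 3.6667)


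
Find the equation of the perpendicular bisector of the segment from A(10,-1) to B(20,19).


Midpoint = (15, 9)
Slope of AB = dy/dx = 20/10 = 2.0000
Perp slope = -dx/dy = -10/20 = -0.5000
b = My - (perp slope)*Mx = 9 + (10*15)/20 = 9 + 7.5000 = 16.5000

y = -0.5000x + 16.5000


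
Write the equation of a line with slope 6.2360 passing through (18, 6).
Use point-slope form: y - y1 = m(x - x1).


y - 6 = 6.2360(x - 18)
y = 6.2360x + 6 - 6.2360*18
y = 6.2360x - 106.2480

y = 6.2360x - 106.2480


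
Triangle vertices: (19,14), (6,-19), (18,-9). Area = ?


19*(-19+ 9) = -190
6*(-9-14) = -138
18*(14+ 19) = 594
sum = 266
Area = |266|/2 = 133.0000

133.0000 sq units


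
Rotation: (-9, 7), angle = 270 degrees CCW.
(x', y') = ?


cos(270) = 0, sin(270) = -1
x' = -9*0 - 7*(-1) = 7
y' = -9*(-1) + 7*0 = 9

(7, 9)


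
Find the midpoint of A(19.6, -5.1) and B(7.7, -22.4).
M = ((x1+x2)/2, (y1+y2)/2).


Mx = (19.6 + 7.7)/2 = 27.3/2 = 13.6500
My = (-5.1 - 22.4)/2 = -27.5/2 = -13.7500

(13.6500, -13.7500)


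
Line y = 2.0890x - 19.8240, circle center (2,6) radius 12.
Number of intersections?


Substitute y = 2.0890x - 19.8240: (x-2)^2 + (2.0890x- 19.8240-6)^2 = 144
Expand to Ax^2 + Bx + C = 0, where b-k = -25.824
A = 1+m^2 = 5.363921
B = 2(m(b-k) - h) = 2(2.0890*(-25.824) - 2) = -111.892672
C = h^2 + (b-k)^2 - r^2 = 4 + 666.878976 - 144 = 526.878976
disc = B^2-4AC = 12519.9700 - 11304.5488 = 1215.4212
disc > 0

2 intersection points


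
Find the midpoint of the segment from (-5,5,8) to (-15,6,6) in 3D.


Mx = (-5- 15)/2 = -10.0000
My = (5+6)/2 = 5.5000
Mz = (8+6)/2 = 7.0000

M = (-10.0000, 5.5000, 7.0000)


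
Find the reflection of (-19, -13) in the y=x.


Reflection rule for y=x: (y, x)
(-19, -13) -> (-13, -19)

(-13, -19)


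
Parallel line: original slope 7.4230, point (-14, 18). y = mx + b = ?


Parallel lines have equal slopes.
m2 = 7.4230
b2 = 18 - 7.4230*(-14) = 121.9220

y = 7.4230x + 121.9220


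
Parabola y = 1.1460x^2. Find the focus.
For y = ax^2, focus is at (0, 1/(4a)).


a = 1.1460
4a = 4.5840
focus = (0, 1/4.5840) = (0, 0.2182)

Focus = (0, 0.2182)


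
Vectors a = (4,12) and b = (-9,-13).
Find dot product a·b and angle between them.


a·b = 4*(-9) + 12*(-13) = -36 - 156 = -192
|a| = sqrt(16+144) = 12.6491
|b| = sqrt(81+169) = 15.8114
cos(theta) = -192/(sqrt(160)*sqrt(250)) = -192/sqrt(40000) = -0.960000
theta = arccos(-192/sqrt(40000)) = 163.7398 degrees

a·b = -192, theta = 163.7398 deg


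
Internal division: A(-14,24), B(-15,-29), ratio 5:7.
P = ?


Px = (5*(-15) + 7*(-14))/12 = -173/12 = -14.4167
Py = (5*(-29) + 7*24)/12 = 23/12 = 1.9167

P = (-14.4167, 1.9167)


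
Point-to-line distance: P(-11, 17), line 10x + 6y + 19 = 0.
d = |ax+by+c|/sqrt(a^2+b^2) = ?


|10*(-11) + 6*17 + 19| = |11| = 11
sqrt(100 + 36) = sqrt(136) = 11.6619
d = 11/sqrt(136) = 0.9432

0.9432


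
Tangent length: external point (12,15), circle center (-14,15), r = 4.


d = sqrt((12+ 14)^2 + (15-15)^2) = sqrt(676+0) = 26.0000
L = sqrt(676.0000 - 16) = sqrt(660.0000) = 25.6905

25.6905


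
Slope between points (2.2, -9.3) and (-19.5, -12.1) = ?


dy = -12.1 + 9.3 = -2.8
dx = -19.5 - 2.2 = -21.7
m = -2.8/(-21.7) = 0.1290

m = 0.1290


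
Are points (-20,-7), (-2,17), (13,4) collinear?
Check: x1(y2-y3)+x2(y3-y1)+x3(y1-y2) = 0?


-20*(17-4) - 2*(4+ 7) + 13*(-7-17)
= -260 - 22 - 312 = -594

No, not collinear (determinant = -594)


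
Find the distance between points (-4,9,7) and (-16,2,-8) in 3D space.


dx=-12, dy=-7, dz=-15
d = sqrt(144+49+225) = sqrt(418) = 20.4450

20.4450


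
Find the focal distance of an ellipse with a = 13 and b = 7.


c^2 = 13^2 - 7^2 = 169 - 49 = 120
c = sqrt(120) = 10.9545

c = 10.9545


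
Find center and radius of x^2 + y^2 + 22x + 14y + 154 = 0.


h = -D/2 = -22/2 = -11
k = -E/2 = -14/2 = -7
r^2 = h^2 + k^2 - F = 121 + 49 - 154 = 16
r = 4

Center (-11, -7), radius = 4


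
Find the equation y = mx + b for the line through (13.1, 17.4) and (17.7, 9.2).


m = (-8.2)/(4.6) = -1.7826
b = y1 - m*x1 = 17.4 - (-8.2*13.1)/(4.6) = 17.4 + 23.3522 = 40.7522

y = -1.7826x + 40.7522


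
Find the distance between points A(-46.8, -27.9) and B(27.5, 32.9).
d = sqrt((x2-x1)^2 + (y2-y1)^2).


dx = 27.5 + 46.8 = 74.3
dy = 32.9 + 27.9 = 60.8
d = sqrt(5520.49 + 3696.64) = sqrt(9217.13) = 96.0059

96.0059


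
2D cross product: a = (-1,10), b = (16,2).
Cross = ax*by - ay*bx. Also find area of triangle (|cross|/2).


cross = -1*2 - 10*16 = -2 - 160 = -162
Triangle area = |-162|/2 = 162/2 = 81.0000

cross = -162, triangle area = 81.0000


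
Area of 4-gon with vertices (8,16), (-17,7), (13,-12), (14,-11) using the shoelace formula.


sum(xi*y_{i+1}) = 8*7 - 17*(-12) + 13*(-11) + 14*16 = 341
sum(yi*x_{i+1}) = 16*(-17) + 7*13 - 12*14 - 11*8 = -437
Area = |341 + 437|/2 = 778/2 = 389.0000

389.0000 sq units


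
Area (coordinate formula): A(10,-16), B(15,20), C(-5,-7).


10*(20+ 7) = 270
15*(-7+ 16) = 135
-5*(-16-20) = 180
sum = 585
Area = |585|/2 = 292.5000

292.5000 sq units


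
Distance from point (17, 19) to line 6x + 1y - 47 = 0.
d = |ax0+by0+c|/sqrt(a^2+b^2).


|6*17 + 1*19 - 47| = |74| = 74
sqrt(36 + 1) = sqrt(37) = 6.0828
d = 74/sqrt(37) = 12.1655

12.1655


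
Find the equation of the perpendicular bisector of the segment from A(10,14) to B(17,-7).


Midpoint = (13.5, 3.5)
Slope of AB = dy/dx = -21/7 = -3.0000
Perp slope = -dx/dy = 7/21 = 0.3333
b = My - (perp slope)*Mx = 3.5 + (7*13.5)/(-21) = 3.5 - 4.5000 = -1.0000

y = 0.3333x - 1.0000


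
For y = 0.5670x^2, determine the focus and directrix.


a = 0.5670
1/(4a) = 0.4409
Focus = (0, 0.4409)
Directrix: y = -0.4409

Focus = (0, 0.4409), Directrix: y = -0.4409


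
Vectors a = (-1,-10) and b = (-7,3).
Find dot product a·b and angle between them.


a·b = -1*(-7) - 10*3 = 7 - 30 = -23
|a| = sqrt(1+100) = 10.0499
|b| = sqrt(49+9) = 7.6158
cos(theta) = -23/(sqrt(101)*sqrt(58)) = -23/sqrt(5858) = -0.300506
theta = arccos(-23/sqrt(5858)) = 107.4880 degrees

a·b = -23, theta = 107.4880 deg


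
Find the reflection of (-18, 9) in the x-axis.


Reflection rule for x-axis: (x, -y)
(-18, 9) -> (-18, -9)

(-18, -9)


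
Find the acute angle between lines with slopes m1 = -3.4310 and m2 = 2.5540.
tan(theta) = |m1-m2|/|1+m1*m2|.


m1-m2 = -5.985
1+m1*m2 = -7.762774
tan(theta) = |-5.985/(-7.762774)| = 0.770987
theta = arctan(|-5.985/(-7.762774)|) = 37.6318 degrees (acute angle)

37.6318 degrees


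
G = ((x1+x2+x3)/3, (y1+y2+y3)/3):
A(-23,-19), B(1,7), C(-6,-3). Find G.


Gx = (-23+1- 6)/3 = -28/3 = -9.3333
Gy = (-19+7- 3)/3 = -15/3 = -5.0000

G = (-9.3333, -5.0000)


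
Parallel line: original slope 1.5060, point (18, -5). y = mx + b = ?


Parallel lines have equal slopes.
m2 = 1.5060
b2 = -5 - 1.5060*18 = -32.1080

y = 1.5060x - 32.1080


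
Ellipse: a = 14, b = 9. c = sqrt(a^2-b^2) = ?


c^2 = 14^2 - 9^2 = 196 - 81 = 115
c = sqrt(115) = 10.7238

c = 10.7238


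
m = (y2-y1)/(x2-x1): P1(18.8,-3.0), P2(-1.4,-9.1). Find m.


dy = -9.1 + 3.0 = -6.1
dx = -1.4 - 18.8 = -20.2
m = -6.1/(-20.2) = 0.3020

m = 0.3020


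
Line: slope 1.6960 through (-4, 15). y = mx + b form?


y - 15 = 1.6960(x + 4)
y = 1.6960x + 15 - 1.6960*(-4)
y = 1.6960x + 21.7840

y = 1.6960x + 21.7840


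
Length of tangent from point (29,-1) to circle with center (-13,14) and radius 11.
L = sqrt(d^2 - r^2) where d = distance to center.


d = sqrt((29+ 13)^2 + (-1-14)^2) = sqrt(1764+225) = 44.5982
L = sqrt(1989.0000 - 121) = sqrt(1868.0000) = 43.2204

43.2204


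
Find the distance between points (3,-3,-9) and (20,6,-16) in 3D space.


dx=17, dy=9, dz=-7
d = sqrt(289+81+49) = sqrt(419) = 20.4695

20.4695


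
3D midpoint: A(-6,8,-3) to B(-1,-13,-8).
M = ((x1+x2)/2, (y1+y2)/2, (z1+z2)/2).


Mx = (-6- 1)/2 = -3.5000
My = (8- 13)/2 = -2.5000
Mz = (-3- 8)/2 = -5.5000

M = (-3.5000, -2.5000, -5.5000)


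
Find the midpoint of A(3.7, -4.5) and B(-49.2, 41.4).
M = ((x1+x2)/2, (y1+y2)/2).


Mx = (3.7 - 49.2)/2 = -45.5/2 = -22.7500
My = (-4.5 + 41.4)/2 = 36.9/2 = 18.4500

(-22.7500, 18.4500)


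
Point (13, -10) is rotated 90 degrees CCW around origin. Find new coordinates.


cos(90) = 0, sin(90) = 1
x' = 13*0 + 10*1 = 10
y' = 13*1 - 10*0 = 13

(10, 13)


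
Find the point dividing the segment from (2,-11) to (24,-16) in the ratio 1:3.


Px = (1*24 + 3*2)/4 = 30/4 = 7.5000
Py = (1*(-16) + 3*(-11))/4 = -49/4 = -12.2500

P = (7.5000, -12.2500)


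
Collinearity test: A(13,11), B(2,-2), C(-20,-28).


13*(-2+ 28) + 2*(-28-11) - 20*(11+ 2)
= 338 - 78 - 260 = 0

Yes, collinear (determinant = 0)


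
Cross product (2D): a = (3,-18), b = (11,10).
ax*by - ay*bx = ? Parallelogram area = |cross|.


cross = 3*10 + 18*11 = 30 + 198 = 228
Parallelogram area = |228| = 228

cross = 228, parallelogram area = 228


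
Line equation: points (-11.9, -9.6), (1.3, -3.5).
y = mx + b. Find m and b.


m = (6.1)/(13.2) = 0.4621
b = y1 - m*x1 = -9.6 - (6.1*(-11.9))/(13.2) = -9.6 + 5.4992 = -4.1008

y = 0.4621x - 4.1008


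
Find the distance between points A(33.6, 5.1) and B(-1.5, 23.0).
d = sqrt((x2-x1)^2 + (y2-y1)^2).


dx = -1.5 - 33.6 = -35.1
dy = 23.0 - 5.1 = 17.9
d = sqrt(1232.01 + 320.41) = sqrt(1552.42) = 39.4008

39.4008


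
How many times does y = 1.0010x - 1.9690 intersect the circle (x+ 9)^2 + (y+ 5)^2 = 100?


Substitute y = 1.0010x - 1.9690: (x+ 9)^2 + (1.0010x- 1.9690+ 5)^2 = 100
Expand to Ax^2 + Bx + C = 0, where b-k = 3.031
A = 1+m^2 = 2.002001
B = 2(m(b-k) - h) = 2(1.0010*3.031 + 9) = 24.068062
C = h^2 + (b-k)^2 - r^2 = 81 + 9.186961 - 100 = -9.813039
disc = B^2-4AC = 579.2716 + 78.5829 = 657.8545
disc > 0

2 intersection points


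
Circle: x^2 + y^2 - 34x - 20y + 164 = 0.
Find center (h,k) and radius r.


h = -D/2 = 34/2 = 17
k = -E/2 = 20/2 = 10
r^2 = h^2 + k^2 - F = 289 + 100 - 164 = 225
r = 15

Center (17, 10), radius = 15


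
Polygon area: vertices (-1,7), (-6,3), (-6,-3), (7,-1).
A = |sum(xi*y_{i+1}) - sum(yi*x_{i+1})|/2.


sum(xi*y_{i+1}) = -1*3 - 6*(-3) - 6*(-1) + 7*7 = 70
sum(yi*x_{i+1}) = 7*(-6) + 3*(-6) - 3*7 - 1*(-1) = -80
Area = |70 + 80|/2 = 150/2 = 75.0000

75.0000 sq units


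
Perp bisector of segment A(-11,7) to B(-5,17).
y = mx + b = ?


Midpoint = (-8, 12)
Slope of AB = dy/dx = 10/6 = 1.6667
Perp slope = -dx/dy = -6/10 = -0.6000
b = My - (perp slope)*Mx = 12 + (6*(-8))/10 = 12 - 4.8000 = 7.2000

y = -0.6000x + 7.2000


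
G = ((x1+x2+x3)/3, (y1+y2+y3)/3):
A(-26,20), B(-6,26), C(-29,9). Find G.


Gx = (-26- 6- 29)/3 = -61/3 = -20.3333
Gy = (20+26+9)/3 = 55/3 = 18.3333

G = (-20.3333, 18.3333)


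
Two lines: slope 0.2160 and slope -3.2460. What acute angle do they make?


m1-m2 = 3.462
1+m1*m2 = 0.298864
tan(theta) = |3.462/0.298864| = 11.583864
theta = arctan(|3.462/0.298864|) = 85.0661 degrees (acute angle)

85.0661 degrees


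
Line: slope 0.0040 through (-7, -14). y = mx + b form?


y + 14 = 0.0040(x + 7)
y = 0.0040x - 14 - 0.0040*(-7)
y = 0.0040x - 13.9720

y = 0.0040x - 13.9720


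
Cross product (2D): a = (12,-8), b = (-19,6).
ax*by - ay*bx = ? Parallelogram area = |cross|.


cross = 12*6 + 8*(-19) = 72 - 152 = -80
Parallelogram area = |-80| = 80

cross = -80, parallelogram area = 80


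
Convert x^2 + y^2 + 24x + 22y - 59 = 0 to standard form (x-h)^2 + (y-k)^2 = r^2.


h = -D/2 = -24/2 = -12
k = -E/2 = -22/2 = -11
r^2 = h^2 + k^2 - F = 144 + 121 + 59 = 324
r = 18

Center (-12, -11), radius = 18


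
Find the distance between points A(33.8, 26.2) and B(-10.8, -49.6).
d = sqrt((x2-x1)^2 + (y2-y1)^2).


dx = -10.8 - 33.8 = -44.6
dy = -49.6 - 26.2 = -75.8
d = sqrt(1989.16 + 5745.64) = sqrt(7734.8) = 87.9477

87.9477


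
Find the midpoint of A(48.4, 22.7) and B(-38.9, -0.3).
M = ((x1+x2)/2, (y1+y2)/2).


Mx = (48.4 - 38.9)/2 = 9.5/2 = 4.7500
My = (22.7 - 0.3)/2 = 22.4/2 = 11.2000

(4.7500, 11.2000)


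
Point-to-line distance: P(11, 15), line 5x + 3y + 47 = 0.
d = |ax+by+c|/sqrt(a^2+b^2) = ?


|5*11 + 3*15 + 47| = |147| = 147
sqrt(25 + 9) = sqrt(34) = 5.8310
d = 147/sqrt(34) = 25.2103

25.2103


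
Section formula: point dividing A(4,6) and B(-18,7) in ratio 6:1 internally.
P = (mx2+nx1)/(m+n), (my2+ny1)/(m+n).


Px = (6*(-18) + 1*4)/7 = -104/7 = -14.8571
Py = (6*7 + 1*6)/7 = 48/7 = 6.8571

P = (-14.8571, 6.8571)


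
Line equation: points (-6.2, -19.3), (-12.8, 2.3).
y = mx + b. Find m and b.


m = (21.6)/(-6.6) = -3.2727
b = y1 - m*x1 = -19.3 - (21.6*(-6.2))/(-6.6) = -19.3 - 20.2909 = -39.5909

y = -3.2727x - 39.5909


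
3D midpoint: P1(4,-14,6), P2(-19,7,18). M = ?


Mx = (4- 19)/2 = -7.5000
My = (-14+7)/2 = -3.5000
Mz = (6+18)/2 = 12.0000

M = (-7.5000, -3.5000, 12.0000)


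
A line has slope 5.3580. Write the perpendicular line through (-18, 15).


Perpendicular slope = -1/m1 = -1/5.3580 = -0.1866
b2 = y0 - m2*x0 = 15 - 18/5.3580 = 15 - 3.3595 = 11.6405

y = -0.1866x + 11.6405


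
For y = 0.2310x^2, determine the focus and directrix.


a = 0.2310
1/(4a) = 1.0823
Focus = (0, 1.0823)
Directrix: y = -1.0823

Focus = (0, 1.0823), Directrix: y = -1.0823


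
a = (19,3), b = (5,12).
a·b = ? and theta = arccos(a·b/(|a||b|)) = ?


a·b = 19*5 + 3*12 = 95 + 36 = 131
|a| = sqrt(361+9) = 19.2354
|b| = sqrt(25+144) = 13.0000
cos(theta) = 131/(sqrt(370)*sqrt(169)) = 131/sqrt(62530) = 0.523874
theta = arccos(131/sqrt(62530)) = 58.4075 degrees

a·b = 131, theta = 58.4075 deg


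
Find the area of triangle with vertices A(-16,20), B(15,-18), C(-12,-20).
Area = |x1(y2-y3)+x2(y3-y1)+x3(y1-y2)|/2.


-16*(-18+ 20) = -32
15*(-20-20) = -600
-12*(20+ 18) = -456
sum = -1088
Area = |-1088|/2 = 544.0000

544.0000 sq units


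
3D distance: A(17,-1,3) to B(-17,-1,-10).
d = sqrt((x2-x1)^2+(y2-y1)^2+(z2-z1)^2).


dx=-34, dy=0, dz=-13
d = sqrt(1156+0+169) = sqrt(1325) = 36.4005

36.4005


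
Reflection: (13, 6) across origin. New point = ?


Reflection rule for origin: (-x, -y)
(13, 6) -> (-13, -6)

(-13, -6)


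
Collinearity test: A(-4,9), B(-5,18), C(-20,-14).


-4*(18+ 14) - 5*(-14-9) - 20*(9-18)
= -128 + 115 + 180 = 167

No, not collinear (determinant = 167)


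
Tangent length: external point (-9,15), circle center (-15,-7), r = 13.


d = sqrt((-9+ 15)^2 + (15+ 7)^2) = sqrt(36+484) = 22.8035
L = sqrt(520.0000 - 169) = sqrt(351.0000) = 18.7350

18.7350


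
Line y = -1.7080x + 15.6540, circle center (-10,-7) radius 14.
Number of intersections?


Substitute y = -1.7080x + 15.6540: (x+ 10)^2 + (-1.7080x+15.6540+ 7)^2 = 196
Expand to Ax^2 + Bx + C = 0, where b-k = 22.654
A = 1+m^2 = 3.917264
B = 2(m(b-k) - h) = 2(-1.7080*22.654 + 10) = -57.386064
C = h^2 + (b-k)^2 - r^2 = 100 + 513.203716 - 196 = 417.203716
disc = B^2-4AC = 3293.1603 - 6537.1884 = -3244.0281
disc < 0

0 intersection points


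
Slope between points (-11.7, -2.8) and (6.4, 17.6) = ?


dy = 17.6 + 2.8 = 20.4
dx = 6.4 + 11.7 = 18.1
m = 20.4/18.1 = 1.1271

m = 1.1271


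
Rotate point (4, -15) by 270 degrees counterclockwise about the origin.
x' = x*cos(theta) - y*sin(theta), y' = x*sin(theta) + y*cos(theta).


cos(270) = 0, sin(270) = -1
x' = 4*0 + 15*(-1) = -15
y' = 4*(-1) - 15*0 = -4

(-15, -4)


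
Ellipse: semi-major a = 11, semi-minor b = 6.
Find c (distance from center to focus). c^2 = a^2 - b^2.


c^2 = 11^2 - 6^2 = 121 - 36 = 85
c = sqrt(85) = 9.2195

c = 9.2195


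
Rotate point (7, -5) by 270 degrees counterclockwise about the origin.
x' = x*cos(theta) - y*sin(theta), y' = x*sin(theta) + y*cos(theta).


cos(270) = 0, sin(270) = -1
x' = 7*0 + 5*(-1) = -5
y' = 7*(-1) - 5*0 = -7

(-5, -7)


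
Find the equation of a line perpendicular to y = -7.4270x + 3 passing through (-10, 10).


Perpendicular slope = -1/m1 = -1/(-7.4270) = 0.1346
b2 = y0 - m2*x0 = 10 - 10/(-7.4270) = 10 + 1.3464 = 11.3464

y = 0.1346x + 11.3464


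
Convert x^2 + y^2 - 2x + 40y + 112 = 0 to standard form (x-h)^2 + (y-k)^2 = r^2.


h = -D/2 = 2/2 = 1
k = -E/2 = -40/2 = -20
r^2 = h^2 + k^2 - F = 1 + 400 - 112 = 289
r = 17

Center (1, -20), radius = 17


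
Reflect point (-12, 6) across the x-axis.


Reflection rule for x-axis: (x, -y)
(-12, 6) -> (-12, -6)

(-12, -6)


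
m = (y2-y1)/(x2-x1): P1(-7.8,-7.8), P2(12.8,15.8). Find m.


dy = 15.8 + 7.8 = 23.6
dx = 12.8 + 7.8 = 20.6
m = 23.6/20.6 = 1.1456

m = 1.1456


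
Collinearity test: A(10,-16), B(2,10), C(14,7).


10*(10-7) + 2*(7+ 16) + 14*(-16-10)
= 30 + 46 - 364 = -288

No, not collinear (determinant = -288)


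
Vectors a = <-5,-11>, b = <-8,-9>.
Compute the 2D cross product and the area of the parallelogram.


cross = -5*(-9) + 11*(-8) = 45 - 88 = -43
Parallelogram area = |-43| = 43

cross = -43, parallelogram area = 43


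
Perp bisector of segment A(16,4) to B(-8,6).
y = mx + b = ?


Midpoint = (4, 5)
Slope of AB = dy/dx = 2/(-24) = -0.0833
Perp slope = -dx/dy = 24/2 = 12.0000
b = My - (perp slope)*Mx = 5 + (-24*4)/2 = 5 - 48.0000 = -43.0000

y = 12.0000x - 43.0000


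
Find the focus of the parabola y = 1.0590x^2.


a = 1.0590
4a = 4.2360
focus = (0, 1/4.2360) = (0, 0.2361)

Focus = (0, 0.2361)


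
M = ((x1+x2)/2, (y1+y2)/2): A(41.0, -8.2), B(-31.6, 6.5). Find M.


Mx = (41.0 - 31.6)/2 = 9.4/2 = 4.7000
My = (-8.2 + 6.5)/2 = -1.7/2 = -0.8500

(4.7000, -0.8500)
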